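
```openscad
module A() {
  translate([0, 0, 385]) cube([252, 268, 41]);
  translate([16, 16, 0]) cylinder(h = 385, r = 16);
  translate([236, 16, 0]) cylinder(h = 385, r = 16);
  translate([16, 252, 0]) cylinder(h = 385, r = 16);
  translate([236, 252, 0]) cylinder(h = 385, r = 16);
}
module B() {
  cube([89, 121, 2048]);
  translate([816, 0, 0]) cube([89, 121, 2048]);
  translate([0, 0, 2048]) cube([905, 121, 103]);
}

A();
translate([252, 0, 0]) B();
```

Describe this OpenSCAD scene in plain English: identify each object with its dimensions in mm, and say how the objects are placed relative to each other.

A is a four-legged stool. The seat is a 252×268×41 mm slab whose top surface is at z = 426 mm; four round legs, each 32 mm in diameter, run from the floor (z = 0) to the underside of the seat, each leg's axis is inset half a diameter from the nearest pair of seat edges (so the leg's bounding box is flush with the corner).

B is a rectangular door frame: two vertical jambs of 89×121 mm section, 2048 mm tall, with a clear opening 727 mm wide between their inner faces. A header 103 mm tall and 121 mm deep lies on top of the jambs and spans the full outside width.

The door frame is against the stool's +x side, with their −y faces flush.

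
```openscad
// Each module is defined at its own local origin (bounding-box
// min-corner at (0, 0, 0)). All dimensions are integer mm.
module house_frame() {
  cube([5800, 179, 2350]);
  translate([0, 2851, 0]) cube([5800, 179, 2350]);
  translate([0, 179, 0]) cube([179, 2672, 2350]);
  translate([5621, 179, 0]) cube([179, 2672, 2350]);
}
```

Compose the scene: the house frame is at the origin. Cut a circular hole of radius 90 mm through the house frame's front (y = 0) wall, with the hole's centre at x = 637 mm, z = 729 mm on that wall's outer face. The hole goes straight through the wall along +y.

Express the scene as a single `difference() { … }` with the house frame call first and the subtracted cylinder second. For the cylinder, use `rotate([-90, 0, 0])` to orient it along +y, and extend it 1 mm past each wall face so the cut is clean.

difference() {
  house_frame();
  translate([637, -1, 729]) rotate([-90, 0, 0]) cylinder(h = 181, r = 90);
}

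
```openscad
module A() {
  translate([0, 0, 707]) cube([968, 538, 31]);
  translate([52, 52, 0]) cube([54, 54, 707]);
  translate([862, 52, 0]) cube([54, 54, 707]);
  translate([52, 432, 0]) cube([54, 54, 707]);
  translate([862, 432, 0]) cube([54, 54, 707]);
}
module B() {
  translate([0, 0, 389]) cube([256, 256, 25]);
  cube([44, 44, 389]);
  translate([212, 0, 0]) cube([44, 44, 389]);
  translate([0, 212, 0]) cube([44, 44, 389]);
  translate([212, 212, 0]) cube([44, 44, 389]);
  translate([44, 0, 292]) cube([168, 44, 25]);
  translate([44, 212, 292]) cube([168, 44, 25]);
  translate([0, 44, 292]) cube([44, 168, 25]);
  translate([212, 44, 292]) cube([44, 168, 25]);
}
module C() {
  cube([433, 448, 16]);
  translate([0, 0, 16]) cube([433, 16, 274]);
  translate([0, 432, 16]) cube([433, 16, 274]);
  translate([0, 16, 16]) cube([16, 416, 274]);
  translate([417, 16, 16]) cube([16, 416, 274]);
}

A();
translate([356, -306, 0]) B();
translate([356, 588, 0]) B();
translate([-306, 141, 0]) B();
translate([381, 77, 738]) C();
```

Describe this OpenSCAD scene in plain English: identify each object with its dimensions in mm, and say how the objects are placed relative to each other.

A is a table: top 968 mm (x) × 538 mm (y), 31 mm thick, upper face at z = 738 mm, on four 54×54 mm square legs, each inset 52 mm from the nearest pair of top edges, running from z = 0 to the bottom of the top.

B is a simple wooden stool: a rectangular seat 256 mm (x) by 256 mm (y), 25 mm thick, top face at z = 414 mm, on four square legs, each 44×44 mm in cross-section. The legs rest on z = 0, each flush with a corner of the seat. Four stretchers, 44 mm wide and 25 mm tall, connect adjacent legs with their undersides at z = 292 mm, each running between the inner faces of the legs it joins and aligned with the legs' outer faces on the other axis.

C is an open-topped rectangular box: outside dimensions 433×448×290 mm, with a uniform wall and base thickness of 16 mm. The base is a full 433×448 slab on the floor; four walls sit on top of the base. The front and back walls (the −y and +y sides) span the full width; the two side walls fit between them.

Three stools sit around the table at the −y, +y, −x sides. The open box is on top of the table.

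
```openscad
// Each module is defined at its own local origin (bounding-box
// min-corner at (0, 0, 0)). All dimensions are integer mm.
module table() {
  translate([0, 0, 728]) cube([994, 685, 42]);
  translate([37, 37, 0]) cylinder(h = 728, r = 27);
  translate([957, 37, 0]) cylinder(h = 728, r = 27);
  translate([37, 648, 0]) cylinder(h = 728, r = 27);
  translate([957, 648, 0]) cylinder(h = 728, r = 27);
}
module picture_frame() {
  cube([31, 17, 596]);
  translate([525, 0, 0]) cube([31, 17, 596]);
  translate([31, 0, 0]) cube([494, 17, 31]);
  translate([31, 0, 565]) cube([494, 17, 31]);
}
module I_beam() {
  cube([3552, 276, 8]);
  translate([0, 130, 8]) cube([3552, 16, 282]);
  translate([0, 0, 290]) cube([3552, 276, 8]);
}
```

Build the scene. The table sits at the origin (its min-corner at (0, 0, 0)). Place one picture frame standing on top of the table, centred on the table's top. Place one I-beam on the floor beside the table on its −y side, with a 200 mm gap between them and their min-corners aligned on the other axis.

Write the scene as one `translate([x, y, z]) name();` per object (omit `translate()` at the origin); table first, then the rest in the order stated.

table();
translate([219, 334, 770]) picture_frame();
translate([0, -476, 0]) I_beam();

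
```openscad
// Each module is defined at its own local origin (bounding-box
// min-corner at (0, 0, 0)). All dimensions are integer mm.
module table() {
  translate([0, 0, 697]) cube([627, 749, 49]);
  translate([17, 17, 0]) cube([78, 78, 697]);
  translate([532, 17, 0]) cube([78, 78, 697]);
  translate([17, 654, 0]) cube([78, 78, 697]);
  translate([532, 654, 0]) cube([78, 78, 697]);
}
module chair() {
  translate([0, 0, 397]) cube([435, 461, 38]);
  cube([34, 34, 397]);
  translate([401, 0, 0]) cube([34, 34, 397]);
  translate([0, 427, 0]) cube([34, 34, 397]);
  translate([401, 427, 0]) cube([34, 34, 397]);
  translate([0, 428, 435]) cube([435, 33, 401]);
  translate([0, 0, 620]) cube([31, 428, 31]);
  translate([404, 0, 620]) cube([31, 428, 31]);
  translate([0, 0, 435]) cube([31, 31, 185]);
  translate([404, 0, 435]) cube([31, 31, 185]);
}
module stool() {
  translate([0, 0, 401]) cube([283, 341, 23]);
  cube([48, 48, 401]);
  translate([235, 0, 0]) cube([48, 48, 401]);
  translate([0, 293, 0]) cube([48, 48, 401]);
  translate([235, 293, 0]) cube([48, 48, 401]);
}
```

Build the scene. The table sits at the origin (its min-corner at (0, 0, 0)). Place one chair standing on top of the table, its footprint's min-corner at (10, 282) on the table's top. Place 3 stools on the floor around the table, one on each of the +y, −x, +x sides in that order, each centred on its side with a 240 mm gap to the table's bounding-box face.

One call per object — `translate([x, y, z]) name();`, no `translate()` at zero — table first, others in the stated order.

table();
translate([10, 282, 746]) chair();
translate([172, 989, 0]) stool();
translate([-523, 204, 0]) stool();
translate([867, 204, 0]) stool();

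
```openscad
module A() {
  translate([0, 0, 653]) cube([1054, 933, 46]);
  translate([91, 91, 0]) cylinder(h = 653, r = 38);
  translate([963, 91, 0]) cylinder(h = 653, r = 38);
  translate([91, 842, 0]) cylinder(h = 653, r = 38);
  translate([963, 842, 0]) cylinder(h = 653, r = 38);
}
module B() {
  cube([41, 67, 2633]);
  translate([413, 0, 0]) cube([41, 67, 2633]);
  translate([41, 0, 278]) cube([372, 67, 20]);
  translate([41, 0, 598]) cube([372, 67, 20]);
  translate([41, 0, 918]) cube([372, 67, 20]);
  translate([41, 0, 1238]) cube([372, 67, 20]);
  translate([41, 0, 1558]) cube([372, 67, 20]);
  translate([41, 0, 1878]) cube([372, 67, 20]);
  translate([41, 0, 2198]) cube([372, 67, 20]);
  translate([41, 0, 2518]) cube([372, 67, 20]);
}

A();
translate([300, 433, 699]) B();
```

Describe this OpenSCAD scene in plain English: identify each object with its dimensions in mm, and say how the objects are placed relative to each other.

A is a table: top 1054 mm (x) × 933 mm (y), 46 mm thick, upper face at z = 699 mm, on four round legs of 76 mm diameter, each leg's bounding box inset 53 mm from the nearest pair of top edges, running from z = 0 to the bottom of the top.

B is a straight ladder. Two 41×67 mm vertical rails, 2633 mm tall, stand 454 mm apart (outside-to-outside) with their front faces coplanar on the −y side. 8 rungs, each 67 mm deep and 20 mm tall, span between the inner faces of the rails, front faces flush with the rails. The lowest rung's underside is at z = 278 mm and rungs are spaced 320 mm apart (underside to underside).

The ladder is on top of the table, centred.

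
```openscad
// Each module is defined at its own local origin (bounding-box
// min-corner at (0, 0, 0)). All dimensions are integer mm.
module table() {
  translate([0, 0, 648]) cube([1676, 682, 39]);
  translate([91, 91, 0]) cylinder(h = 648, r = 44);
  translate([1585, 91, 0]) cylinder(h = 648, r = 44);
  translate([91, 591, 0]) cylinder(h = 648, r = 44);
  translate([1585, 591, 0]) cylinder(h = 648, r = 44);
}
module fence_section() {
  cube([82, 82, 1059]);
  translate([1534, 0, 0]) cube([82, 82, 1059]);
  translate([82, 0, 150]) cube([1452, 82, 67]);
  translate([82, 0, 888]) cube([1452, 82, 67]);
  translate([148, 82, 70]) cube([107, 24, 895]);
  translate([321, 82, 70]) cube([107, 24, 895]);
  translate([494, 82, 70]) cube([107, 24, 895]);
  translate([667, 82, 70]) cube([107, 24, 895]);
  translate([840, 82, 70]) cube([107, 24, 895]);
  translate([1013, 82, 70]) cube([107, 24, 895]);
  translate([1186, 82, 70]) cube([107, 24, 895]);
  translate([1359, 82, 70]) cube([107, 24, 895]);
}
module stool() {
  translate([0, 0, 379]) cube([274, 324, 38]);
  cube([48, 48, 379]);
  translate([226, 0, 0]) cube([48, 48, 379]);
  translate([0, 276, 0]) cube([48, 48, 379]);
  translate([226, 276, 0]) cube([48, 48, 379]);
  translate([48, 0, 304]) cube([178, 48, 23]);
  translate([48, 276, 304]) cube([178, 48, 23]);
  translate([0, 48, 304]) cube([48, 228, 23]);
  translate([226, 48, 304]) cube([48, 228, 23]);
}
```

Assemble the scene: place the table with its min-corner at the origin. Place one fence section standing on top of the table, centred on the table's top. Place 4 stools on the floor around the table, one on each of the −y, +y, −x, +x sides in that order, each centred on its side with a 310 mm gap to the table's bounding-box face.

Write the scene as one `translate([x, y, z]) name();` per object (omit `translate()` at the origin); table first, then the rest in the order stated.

table();
translate([30, 288, 687]) fence_section();
translate([701, -634, 0]) stool();
translate([701, 992, 0]) stool();
translate([-584, 179, 0]) stool();
translate([1986, 179, 0]) stool();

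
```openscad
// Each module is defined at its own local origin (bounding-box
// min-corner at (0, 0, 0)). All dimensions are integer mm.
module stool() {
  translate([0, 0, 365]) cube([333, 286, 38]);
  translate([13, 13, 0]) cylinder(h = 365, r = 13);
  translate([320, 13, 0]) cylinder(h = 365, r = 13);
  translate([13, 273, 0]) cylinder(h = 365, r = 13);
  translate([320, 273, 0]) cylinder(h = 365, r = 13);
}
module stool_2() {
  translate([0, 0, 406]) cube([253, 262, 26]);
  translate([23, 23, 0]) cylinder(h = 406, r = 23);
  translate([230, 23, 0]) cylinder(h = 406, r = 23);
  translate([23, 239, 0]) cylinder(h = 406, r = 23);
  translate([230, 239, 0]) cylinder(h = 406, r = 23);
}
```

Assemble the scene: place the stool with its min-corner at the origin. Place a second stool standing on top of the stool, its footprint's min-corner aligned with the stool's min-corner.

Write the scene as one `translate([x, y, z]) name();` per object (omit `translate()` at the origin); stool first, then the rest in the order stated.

stool();
translate([0, 0, 403]) stool_2();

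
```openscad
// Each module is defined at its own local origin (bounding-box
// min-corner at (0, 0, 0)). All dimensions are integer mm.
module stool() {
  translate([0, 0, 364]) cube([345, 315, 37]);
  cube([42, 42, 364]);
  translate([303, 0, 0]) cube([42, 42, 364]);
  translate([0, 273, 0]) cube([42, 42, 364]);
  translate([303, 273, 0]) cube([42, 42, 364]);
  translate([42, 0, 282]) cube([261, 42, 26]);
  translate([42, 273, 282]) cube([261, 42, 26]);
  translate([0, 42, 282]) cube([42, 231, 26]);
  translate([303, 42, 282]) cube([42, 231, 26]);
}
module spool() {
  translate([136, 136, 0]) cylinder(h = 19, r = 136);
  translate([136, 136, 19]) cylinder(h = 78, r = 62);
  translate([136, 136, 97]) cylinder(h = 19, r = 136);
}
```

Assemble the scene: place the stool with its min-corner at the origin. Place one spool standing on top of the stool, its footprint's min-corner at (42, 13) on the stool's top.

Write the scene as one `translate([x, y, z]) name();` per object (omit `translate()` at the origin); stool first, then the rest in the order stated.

stool();
translate([42, 13, 401]) spool();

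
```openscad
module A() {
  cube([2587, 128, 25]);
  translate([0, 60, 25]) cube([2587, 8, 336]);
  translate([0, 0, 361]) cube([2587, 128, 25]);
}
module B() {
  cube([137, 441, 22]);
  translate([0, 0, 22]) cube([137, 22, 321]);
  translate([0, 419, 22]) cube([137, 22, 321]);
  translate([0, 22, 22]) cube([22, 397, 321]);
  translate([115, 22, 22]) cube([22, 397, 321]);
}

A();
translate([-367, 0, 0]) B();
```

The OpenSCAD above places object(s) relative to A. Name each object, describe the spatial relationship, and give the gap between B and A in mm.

The open box's nearest face is 230 mm from the I-beam's −x face.

A is an I-beam. B is an open box. The open box is on the floor beside the I-beam on its −x side. The gap between the open box and the I-beam is 230 mm.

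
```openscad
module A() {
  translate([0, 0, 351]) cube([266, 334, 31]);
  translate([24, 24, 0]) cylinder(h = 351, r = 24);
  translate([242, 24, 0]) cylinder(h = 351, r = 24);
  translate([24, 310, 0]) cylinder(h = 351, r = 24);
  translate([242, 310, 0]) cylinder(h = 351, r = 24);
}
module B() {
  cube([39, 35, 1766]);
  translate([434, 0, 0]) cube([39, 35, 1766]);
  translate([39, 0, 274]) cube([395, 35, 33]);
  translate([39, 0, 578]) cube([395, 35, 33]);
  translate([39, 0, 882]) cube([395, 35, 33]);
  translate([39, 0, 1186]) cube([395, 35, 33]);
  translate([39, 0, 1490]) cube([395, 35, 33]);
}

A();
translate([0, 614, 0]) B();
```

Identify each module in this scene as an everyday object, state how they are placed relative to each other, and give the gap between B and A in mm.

A is a stool. B is a ladder. The ladder is on the floor beside the stool on its +y side. The gap between the ladder and the stool is 280 mm.

The ladder's nearest face is 280 mm from the stool's +y face.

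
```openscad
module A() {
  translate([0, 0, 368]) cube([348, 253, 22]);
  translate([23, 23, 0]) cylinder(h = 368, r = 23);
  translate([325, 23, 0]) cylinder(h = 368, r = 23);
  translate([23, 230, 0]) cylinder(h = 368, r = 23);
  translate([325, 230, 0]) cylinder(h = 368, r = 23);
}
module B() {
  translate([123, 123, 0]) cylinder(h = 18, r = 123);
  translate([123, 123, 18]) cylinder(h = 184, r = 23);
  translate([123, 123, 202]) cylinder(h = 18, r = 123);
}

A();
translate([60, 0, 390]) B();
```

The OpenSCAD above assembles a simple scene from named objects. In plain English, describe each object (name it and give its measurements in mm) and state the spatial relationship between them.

A is a simple wooden stool: a rectangular seat 348 mm (x) by 253 mm (y), 22 mm thick, top face at z = 390 mm, on four round legs, each 46 mm in diameter. The legs rest on z = 0, each leg's axis is inset half a diameter from the nearest pair of seat edges (so the leg's bounding box is flush with the corner).

B is a spool: two coaxial disc flanges of radius 123 mm and thickness 18 mm, joined by a core cylinder of radius 23 mm and height 184 mm. The lower flange rests on z = 0 and the three cylinders share a vertical axis.

The spool is on top of the stool.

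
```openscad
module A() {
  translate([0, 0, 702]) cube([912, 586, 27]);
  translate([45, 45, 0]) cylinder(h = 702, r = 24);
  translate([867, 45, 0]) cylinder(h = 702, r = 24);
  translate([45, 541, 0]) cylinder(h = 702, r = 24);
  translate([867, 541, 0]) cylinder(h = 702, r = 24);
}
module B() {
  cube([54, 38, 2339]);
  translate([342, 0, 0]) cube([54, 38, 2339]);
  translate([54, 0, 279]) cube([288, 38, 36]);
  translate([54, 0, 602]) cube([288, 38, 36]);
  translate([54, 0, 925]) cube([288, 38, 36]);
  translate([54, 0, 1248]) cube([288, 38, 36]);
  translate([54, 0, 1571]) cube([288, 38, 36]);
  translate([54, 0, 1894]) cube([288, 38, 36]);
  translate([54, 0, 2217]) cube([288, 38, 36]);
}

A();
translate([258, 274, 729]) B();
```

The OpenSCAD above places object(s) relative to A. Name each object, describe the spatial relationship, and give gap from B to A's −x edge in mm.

The ladder's min-x is at 258; the table's min-x is 0; gap = 258 mm.

A is a table. B is a ladder. The ladder is on top of the table, centred. The gap from the ladder to the table's −x edge is 258 mm.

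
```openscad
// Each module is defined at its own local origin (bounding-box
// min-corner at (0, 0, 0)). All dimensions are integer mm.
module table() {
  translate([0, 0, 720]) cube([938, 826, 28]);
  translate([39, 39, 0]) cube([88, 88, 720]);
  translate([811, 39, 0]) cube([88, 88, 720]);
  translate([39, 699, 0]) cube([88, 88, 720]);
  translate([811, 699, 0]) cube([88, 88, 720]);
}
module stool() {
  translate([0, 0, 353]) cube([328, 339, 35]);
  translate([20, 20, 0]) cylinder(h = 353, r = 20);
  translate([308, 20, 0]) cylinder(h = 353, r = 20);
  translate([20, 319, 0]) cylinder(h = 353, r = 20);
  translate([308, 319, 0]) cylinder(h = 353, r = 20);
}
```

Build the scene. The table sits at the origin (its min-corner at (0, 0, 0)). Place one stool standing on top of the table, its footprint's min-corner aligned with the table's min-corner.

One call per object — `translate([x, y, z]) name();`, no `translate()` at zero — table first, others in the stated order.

table();
translate([0, 0, 748]) stool();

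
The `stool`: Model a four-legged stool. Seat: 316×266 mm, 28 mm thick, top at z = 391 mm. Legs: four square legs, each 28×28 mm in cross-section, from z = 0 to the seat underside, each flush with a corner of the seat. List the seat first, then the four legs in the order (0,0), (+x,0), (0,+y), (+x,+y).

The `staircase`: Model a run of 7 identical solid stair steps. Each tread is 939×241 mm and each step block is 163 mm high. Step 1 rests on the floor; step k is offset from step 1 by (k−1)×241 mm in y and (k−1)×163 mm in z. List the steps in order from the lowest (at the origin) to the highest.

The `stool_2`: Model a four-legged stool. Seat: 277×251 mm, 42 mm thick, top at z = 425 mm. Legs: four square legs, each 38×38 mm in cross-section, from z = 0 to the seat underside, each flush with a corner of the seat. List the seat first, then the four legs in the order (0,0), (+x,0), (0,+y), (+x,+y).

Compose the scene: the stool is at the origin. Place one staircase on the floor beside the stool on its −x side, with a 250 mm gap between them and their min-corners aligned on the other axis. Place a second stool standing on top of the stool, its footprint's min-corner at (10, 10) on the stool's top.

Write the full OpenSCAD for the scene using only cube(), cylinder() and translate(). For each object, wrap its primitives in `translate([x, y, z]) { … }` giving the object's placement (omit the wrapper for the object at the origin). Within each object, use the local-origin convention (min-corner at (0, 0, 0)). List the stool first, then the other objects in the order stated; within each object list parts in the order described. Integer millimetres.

translate([0, 0, 363]) cube([316, 266, 28]);
cube([28, 28, 363]);
translate([288, 0, 0]) cube([28, 28, 363]);
translate([0, 238, 0]) cube([28, 28, 363]);
translate([288, 238, 0]) cube([28, 28, 363]);
translate([-1189, 0, 0]) {
  cube([939, 241, 163]);
  translate([0, 241, 163]) cube([939, 241, 163]);
  translate([0, 482, 326]) cube([939, 241, 163]);
  translate([0, 723, 489]) cube([939, 241, 163]);
  translate([0, 964, 652]) cube([939, 241, 163]);
  translate([0, 1205, 815]) cube([939, 241, 163]);
  translate([0, 1446, 978]) cube([939, 241, 163]);
}
translate([10, 10, 391]) {
  translate([0, 0, 383]) cube([277, 251, 42]);
  cube([38, 38, 383]);
  translate([239, 0, 0]) cube([38, 38, 383]);
  translate([0, 213, 0]) cube([38, 38, 383]);
  translate([239, 213, 0]) cube([38, 38, 383]);
}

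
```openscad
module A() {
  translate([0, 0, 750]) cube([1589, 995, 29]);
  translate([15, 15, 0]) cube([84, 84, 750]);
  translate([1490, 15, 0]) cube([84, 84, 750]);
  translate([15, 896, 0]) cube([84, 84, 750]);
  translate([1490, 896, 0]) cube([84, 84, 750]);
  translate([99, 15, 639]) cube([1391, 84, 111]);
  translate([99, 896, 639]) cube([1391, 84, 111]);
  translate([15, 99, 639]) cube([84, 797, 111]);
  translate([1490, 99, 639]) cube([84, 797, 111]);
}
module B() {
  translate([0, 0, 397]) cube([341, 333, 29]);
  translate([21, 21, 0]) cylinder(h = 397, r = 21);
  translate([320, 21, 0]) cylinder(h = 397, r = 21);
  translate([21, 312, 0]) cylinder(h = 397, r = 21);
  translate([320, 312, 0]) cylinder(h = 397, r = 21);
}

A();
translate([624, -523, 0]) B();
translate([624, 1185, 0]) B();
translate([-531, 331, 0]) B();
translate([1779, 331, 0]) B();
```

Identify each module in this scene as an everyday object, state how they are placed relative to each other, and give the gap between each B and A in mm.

A is a table. B is a stool. Four stools sit around the table at the −y, +y, −x, +x sides. The gap between each stool and the table is 190 mm.

Each stool's nearest face is 190 mm from the table's bounding box.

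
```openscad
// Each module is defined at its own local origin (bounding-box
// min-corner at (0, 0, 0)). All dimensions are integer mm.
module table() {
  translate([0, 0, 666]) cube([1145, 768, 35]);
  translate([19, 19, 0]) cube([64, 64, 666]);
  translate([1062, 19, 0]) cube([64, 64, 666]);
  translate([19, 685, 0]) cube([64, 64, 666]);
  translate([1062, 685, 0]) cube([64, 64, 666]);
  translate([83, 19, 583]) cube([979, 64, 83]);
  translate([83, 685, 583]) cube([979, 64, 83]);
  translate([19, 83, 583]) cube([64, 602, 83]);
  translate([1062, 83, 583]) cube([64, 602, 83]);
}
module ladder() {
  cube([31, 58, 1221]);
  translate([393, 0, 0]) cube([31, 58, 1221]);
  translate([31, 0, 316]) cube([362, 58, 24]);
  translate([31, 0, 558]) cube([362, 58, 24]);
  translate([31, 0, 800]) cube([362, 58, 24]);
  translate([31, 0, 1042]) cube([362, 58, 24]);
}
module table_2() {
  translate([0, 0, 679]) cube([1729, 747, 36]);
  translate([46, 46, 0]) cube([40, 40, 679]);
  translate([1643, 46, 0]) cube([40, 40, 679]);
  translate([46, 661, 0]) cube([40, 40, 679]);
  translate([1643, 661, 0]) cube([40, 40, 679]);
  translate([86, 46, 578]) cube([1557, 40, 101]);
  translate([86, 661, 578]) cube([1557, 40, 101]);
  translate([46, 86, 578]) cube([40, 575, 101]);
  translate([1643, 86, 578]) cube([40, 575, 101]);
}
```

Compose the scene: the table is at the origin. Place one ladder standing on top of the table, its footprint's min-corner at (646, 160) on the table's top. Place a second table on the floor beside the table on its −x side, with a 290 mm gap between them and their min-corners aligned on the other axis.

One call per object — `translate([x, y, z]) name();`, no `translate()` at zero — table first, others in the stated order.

table();
translate([646, 160, 701]) ladder();
translate([-2019, 0, 0]) table_2();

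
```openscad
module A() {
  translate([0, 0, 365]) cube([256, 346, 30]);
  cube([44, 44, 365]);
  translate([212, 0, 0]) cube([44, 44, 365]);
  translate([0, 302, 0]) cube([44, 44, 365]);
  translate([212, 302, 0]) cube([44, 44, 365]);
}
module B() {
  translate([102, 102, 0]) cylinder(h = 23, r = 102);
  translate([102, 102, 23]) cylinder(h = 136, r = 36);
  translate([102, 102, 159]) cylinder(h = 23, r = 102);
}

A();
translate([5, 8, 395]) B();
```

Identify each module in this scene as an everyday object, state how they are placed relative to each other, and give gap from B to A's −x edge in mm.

The spool's min-x is at 5; the stool's min-x is 0; gap = 5 mm.

A is a stool. B is a spool. The spool is on top of the stool. The gap from the spool to the stool's −x edge is 5 mm.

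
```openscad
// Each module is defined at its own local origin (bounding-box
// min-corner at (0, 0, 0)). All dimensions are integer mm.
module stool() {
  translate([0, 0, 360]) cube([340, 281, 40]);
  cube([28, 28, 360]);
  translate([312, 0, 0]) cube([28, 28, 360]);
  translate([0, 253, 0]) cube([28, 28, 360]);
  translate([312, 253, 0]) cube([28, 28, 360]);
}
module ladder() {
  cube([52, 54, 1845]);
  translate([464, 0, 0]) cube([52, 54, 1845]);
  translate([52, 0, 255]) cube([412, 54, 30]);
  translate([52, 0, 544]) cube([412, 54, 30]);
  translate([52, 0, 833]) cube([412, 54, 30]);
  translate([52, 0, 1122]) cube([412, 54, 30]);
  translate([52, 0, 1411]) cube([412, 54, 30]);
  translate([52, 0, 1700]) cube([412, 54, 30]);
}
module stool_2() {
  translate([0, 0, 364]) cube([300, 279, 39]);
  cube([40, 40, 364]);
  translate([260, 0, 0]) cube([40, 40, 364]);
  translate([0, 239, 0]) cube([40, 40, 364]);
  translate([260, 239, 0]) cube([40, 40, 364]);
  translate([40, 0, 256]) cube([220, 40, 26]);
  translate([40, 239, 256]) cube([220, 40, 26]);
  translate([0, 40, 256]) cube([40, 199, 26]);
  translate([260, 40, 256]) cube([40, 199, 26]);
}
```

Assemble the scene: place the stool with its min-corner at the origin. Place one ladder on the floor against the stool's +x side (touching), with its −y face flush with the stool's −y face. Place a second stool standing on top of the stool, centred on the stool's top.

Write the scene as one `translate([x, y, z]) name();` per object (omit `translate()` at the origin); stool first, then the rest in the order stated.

stool();
translate([340, 0, 0]) ladder();
translate([20, 1, 400]) stool_2();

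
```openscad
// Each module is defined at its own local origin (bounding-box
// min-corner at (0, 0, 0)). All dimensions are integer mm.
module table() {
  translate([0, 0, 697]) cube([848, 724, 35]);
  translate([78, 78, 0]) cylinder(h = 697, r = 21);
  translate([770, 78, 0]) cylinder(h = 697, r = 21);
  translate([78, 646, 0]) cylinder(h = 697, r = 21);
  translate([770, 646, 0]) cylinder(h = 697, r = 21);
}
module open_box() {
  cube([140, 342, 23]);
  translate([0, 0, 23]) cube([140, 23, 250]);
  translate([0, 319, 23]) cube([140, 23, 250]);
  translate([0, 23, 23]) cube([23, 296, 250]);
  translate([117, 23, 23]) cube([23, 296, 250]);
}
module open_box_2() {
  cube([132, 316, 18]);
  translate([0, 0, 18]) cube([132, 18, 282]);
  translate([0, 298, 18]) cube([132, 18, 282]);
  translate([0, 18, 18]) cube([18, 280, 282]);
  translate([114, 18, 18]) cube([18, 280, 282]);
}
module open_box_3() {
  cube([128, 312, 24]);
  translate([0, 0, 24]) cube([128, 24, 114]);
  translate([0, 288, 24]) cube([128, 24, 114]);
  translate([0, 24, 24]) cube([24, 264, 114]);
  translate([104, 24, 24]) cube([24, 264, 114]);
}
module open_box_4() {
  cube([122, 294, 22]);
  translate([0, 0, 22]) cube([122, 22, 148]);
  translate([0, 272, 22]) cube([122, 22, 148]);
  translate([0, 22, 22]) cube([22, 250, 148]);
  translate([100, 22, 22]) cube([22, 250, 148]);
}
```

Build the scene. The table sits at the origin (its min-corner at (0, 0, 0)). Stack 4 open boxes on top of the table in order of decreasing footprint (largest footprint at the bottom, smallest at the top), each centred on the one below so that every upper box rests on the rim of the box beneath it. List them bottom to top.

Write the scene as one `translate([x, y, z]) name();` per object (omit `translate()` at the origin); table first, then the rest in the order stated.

table();
translate([354, 191, 732]) open_box();
translate([358, 204, 1005]) open_box_2();
translate([360, 206, 1305]) open_box_3();
translate([363, 215, 1443]) open_box_4();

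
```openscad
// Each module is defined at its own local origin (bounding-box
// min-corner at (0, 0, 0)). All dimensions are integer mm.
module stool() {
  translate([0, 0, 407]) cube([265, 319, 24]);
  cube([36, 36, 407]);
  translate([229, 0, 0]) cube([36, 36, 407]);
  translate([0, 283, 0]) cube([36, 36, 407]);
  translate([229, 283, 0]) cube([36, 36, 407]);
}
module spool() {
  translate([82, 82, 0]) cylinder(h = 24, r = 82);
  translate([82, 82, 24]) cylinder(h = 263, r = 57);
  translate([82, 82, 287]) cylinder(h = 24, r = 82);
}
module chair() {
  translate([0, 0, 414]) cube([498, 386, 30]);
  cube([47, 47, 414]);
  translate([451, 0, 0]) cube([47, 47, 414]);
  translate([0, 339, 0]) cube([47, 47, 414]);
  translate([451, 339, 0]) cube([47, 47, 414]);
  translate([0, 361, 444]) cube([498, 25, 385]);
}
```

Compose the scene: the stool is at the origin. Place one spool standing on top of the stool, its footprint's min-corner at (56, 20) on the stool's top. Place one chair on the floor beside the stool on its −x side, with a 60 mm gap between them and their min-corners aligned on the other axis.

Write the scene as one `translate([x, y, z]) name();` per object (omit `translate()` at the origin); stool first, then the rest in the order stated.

stool();
translate([56, 20, 431]) spool();
translate([-558, 0, 0]) chair();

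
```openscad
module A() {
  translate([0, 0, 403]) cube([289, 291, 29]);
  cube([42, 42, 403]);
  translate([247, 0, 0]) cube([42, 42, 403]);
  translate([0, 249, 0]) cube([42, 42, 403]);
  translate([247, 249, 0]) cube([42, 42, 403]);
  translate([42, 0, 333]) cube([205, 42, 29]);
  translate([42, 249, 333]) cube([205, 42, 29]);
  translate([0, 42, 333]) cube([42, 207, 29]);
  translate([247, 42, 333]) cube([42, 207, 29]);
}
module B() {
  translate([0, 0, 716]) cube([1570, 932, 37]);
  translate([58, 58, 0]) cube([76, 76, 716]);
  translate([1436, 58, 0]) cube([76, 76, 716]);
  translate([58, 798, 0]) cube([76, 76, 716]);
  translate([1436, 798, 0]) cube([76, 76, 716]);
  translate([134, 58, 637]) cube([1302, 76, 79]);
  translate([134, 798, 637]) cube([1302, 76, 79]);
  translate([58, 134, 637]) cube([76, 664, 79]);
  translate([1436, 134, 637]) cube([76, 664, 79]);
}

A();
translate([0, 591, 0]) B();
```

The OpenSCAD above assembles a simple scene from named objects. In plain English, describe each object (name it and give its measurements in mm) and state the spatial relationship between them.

A is a simple wooden stool: a rectangular seat 289 mm (x) by 291 mm (y), 29 mm thick, top face at z = 432 mm, on four square legs, each 42×42 mm in cross-section. The legs rest on z = 0, each flush with a corner of the seat. Four stretchers, 42 mm wide and 29 mm tall, connect adjacent legs with their undersides at z = 333 mm, each running between the inner faces of the legs it joins and aligned with the legs' outer faces on the other axis.

B is a table with a 1570×932 mm rectangular top, 37 mm thick, top surface at z = 753 mm, supported by four 76×76 mm square legs, each inset 58 mm from the nearest pair of top edges, running from the floor. Four apron rails, 76 mm thick and 79 mm tall, run between adjacent legs with their top edges flush with the underside of the top and their outer faces flush with the legs' outer faces.

The table is on the floor beside the stool on its +y side.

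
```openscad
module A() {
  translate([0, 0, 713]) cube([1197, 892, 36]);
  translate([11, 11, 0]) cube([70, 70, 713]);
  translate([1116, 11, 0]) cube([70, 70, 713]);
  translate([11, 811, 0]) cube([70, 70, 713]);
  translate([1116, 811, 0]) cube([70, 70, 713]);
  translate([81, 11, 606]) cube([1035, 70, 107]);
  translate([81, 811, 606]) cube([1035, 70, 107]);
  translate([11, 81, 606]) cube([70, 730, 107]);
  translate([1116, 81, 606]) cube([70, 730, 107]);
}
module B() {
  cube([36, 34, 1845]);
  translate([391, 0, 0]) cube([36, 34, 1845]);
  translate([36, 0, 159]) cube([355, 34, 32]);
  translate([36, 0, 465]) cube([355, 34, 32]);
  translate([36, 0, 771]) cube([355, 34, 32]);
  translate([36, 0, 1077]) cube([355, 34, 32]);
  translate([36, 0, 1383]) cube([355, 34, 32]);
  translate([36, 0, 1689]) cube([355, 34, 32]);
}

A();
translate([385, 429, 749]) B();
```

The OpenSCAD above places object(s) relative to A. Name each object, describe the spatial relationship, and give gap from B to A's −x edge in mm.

The ladder's min-x is at 385; the table's min-x is 0; gap = 385 mm.

A is a table. B is a ladder. The ladder is on top of the table, centred. The gap from the ladder to the table's −x edge is 385 mm.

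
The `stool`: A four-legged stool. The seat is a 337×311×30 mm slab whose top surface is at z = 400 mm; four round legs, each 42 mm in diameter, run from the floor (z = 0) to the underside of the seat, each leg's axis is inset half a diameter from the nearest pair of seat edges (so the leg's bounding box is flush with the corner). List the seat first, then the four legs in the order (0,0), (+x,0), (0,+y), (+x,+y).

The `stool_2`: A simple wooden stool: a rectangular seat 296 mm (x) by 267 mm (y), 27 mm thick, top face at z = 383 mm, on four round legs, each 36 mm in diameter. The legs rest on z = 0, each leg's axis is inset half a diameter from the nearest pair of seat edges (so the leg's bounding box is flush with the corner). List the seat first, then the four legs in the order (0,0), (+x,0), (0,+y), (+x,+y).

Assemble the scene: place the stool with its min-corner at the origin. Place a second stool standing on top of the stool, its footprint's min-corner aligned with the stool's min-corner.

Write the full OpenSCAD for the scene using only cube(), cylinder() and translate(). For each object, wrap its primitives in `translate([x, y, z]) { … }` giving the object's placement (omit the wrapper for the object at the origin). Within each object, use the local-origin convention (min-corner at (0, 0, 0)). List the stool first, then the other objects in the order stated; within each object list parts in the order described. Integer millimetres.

translate([0, 0, 370]) cube([337, 311, 30]);
translate([21, 21, 0]) cylinder(h = 370, r = 21);
translate([316, 21, 0]) cylinder(h = 370, r = 21);
translate([21, 290, 0]) cylinder(h = 370, r = 21);
translate([316, 290, 0]) cylinder(h = 370, r = 21);
translate([0, 0, 400]) {
  translate([0, 0, 356]) cube([296, 267, 27]);
  translate([18, 18, 0]) cylinder(h = 356, r = 18);
  translate([278, 18, 0]) cylinder(h = 356, r = 18);
  translate([18, 249, 0]) cylinder(h = 356, r = 18);
  translate([278, 249, 0]) cylinder(h = 356, r = 18);
}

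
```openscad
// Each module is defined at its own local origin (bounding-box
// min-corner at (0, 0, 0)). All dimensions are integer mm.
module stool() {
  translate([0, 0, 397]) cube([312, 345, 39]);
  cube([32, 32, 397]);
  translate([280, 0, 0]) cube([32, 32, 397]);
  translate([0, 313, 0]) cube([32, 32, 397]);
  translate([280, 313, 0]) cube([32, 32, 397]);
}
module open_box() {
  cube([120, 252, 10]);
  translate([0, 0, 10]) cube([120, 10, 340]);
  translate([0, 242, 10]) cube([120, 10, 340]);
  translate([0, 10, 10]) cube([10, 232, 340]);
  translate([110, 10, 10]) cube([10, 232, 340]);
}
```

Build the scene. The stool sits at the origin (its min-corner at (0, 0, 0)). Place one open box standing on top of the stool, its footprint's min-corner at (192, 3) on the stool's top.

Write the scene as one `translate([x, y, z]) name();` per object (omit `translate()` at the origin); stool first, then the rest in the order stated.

stool();
translate([192, 3, 436]) open_box();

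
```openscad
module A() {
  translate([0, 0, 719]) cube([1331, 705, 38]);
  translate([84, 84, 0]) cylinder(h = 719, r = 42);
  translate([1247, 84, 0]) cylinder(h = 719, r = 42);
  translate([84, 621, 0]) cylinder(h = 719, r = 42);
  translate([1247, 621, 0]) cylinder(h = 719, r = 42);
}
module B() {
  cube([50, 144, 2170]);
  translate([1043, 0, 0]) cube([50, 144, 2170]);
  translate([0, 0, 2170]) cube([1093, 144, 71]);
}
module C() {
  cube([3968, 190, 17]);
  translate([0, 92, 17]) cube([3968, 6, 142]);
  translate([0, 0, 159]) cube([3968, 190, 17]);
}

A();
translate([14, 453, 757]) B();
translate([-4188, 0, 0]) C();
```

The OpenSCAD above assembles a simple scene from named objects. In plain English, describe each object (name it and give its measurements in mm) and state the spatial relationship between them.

A is a rectangular dining table. The top is 1331×705×38 mm with its upper surface at z = 757 mm. It stands on four round legs of 84 mm diameter, each leg's bounding box inset 42 mm from the nearest pair of top edges, running from the floor to the underside of the top.

B is a door frame. The clear opening is 993 mm wide and 2170 mm high. Two 50 mm wide jambs, 144 mm deep, stand either side of the opening from the floor to the top of the opening. A 71 mm thick head sits across the top of both jambs, spanning the full outside width of the frame.

C is an I-beam lying along x, 3968 mm long. Overall section height 176 mm. Two flanges 190 mm wide (y) and 17 mm thick, one on the floor and one at the top; a web 6 mm thick runs between them, centred on the flange width.

The door frame is on top of the table. The I-beam is on the floor beside the table on its −x side.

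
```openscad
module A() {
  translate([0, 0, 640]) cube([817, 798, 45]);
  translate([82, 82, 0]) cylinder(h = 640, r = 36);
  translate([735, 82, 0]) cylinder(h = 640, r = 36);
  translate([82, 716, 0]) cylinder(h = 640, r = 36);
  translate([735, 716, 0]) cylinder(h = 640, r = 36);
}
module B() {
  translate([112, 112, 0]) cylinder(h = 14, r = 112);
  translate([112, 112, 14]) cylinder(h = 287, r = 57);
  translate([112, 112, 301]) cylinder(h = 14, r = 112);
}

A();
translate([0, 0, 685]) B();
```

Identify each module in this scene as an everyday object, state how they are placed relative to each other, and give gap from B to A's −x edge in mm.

The spool's min-x is at 0; the table's min-x is 0; gap = 0 mm.

A is a table. B is a spool. The spool is on top of the table. The gap from the spool to the table's −x edge is 0 mm.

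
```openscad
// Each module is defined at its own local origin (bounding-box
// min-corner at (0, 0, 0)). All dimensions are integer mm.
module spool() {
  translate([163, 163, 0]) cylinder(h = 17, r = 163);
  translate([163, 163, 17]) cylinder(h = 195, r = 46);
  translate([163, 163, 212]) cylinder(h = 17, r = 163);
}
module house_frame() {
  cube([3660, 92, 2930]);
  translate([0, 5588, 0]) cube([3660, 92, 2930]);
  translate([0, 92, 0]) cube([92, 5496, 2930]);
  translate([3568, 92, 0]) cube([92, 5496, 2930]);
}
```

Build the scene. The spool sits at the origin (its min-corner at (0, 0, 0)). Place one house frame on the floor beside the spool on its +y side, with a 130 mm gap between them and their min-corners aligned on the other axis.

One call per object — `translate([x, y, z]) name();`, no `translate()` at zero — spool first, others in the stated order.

spool();
translate([0, 456, 0]) house_frame();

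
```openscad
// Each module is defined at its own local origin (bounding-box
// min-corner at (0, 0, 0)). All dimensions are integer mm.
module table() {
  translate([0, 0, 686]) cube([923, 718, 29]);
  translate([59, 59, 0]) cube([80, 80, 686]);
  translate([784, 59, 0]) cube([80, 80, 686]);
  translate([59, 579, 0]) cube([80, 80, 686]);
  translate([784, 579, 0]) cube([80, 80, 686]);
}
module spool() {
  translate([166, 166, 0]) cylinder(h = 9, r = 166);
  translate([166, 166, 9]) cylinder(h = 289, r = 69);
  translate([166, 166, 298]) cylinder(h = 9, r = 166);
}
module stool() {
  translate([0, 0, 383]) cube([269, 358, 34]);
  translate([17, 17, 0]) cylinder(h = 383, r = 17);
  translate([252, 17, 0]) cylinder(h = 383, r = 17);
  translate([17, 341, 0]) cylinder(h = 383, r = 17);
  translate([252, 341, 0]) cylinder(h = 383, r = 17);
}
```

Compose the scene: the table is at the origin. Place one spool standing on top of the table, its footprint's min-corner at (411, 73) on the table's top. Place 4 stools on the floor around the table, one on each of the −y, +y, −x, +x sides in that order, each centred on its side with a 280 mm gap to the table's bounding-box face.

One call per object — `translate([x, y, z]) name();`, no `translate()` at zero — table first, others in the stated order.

table();
translate([411, 73, 715]) spool();
translate([327, -638, 0]) stool();
translate([327, 998, 0]) stool();
translate([-549, 180, 0]) stool();
translate([1203, 180, 0]) stool();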